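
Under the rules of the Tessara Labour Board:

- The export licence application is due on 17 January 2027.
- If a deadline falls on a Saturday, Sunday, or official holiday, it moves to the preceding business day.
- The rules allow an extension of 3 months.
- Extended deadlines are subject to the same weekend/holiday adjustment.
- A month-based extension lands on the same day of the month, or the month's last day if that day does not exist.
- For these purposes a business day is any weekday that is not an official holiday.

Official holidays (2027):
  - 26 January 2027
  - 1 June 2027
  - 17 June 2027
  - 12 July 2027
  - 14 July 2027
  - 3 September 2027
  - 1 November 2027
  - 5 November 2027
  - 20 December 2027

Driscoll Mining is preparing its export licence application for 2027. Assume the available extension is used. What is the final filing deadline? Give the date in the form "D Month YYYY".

15 April 2027

Start from the fixed due date, 17 January 2027.
17 January 2027 is a Sunday, so it moves to the preceding business day, 15 January 2027 (Friday).
The 3 months extension carries 15 January 2027 to 15 April 2027.
15 April 2027 (Thursday) is already a business day.
The final due date is 15 April 2027.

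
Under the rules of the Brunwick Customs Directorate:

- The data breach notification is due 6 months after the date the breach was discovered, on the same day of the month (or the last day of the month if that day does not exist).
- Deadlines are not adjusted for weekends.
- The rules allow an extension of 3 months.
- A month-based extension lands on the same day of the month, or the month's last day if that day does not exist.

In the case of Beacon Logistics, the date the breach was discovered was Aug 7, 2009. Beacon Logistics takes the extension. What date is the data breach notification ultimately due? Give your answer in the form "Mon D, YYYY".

May 7, 2010

6 months from Aug 7, 2009 is Feb 7, 2010.
Feb 7, 2010 is a Sunday; no weekend or holiday adjustment applies.
The 3 months extension carries Feb 7, 2010 to May 7, 2010.
May 7, 2010 falls on a Friday. The rules make no weekend/holiday allowance, so it remains May 7, 2010.
The final due date is May 7, 2010.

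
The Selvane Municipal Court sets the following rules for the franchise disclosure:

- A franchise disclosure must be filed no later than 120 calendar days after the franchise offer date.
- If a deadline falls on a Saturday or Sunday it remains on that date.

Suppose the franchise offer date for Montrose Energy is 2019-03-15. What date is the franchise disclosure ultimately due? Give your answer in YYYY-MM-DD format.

From 2019-03-15, 120 calendar days later is 2019-07-13.
No adjustment is made for weekends or holidays, so 2019-07-13 stands.
Final deadline: 2019-07-13.

2019-07-13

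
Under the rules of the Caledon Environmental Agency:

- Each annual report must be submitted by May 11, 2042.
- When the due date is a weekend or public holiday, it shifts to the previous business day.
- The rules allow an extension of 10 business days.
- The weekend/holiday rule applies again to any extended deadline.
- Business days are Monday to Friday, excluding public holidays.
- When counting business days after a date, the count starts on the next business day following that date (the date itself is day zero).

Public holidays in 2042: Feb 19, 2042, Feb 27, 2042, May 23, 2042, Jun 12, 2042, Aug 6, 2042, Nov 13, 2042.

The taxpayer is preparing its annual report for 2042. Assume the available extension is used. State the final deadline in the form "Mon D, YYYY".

Start from the fixed due date, May 11, 2042.
May 11, 2042 is a Sunday; the preceding business day is May 9, 2042 (Friday).
Applying the 10-business-day extension: 10 business days after May 9, 2042 is May 26, 2042.
May 26, 2042 (Monday) is already a business day.
So the filing is due May 26, 2042.

May 26, 2042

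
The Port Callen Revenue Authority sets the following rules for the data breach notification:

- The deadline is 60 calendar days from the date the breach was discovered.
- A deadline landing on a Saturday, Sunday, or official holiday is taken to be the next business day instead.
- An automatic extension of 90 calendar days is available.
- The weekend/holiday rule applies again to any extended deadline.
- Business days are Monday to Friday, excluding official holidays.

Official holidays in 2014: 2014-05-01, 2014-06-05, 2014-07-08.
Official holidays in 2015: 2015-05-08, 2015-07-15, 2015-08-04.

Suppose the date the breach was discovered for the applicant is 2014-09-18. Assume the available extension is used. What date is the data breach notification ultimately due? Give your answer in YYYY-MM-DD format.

Trigger date 2014-09-18 + 60 calendar days = 2014-11-17.
2014-11-17 falls on a Monday, which is a business day, so no adjustment is needed.
The 90-calendar-day extension moves the deadline from 2014-11-17 to 2015-02-15.
2015-02-15 is a Sunday; the next business day is 2015-02-16 (Monday).
So the filing is due 2015-02-16.

2015-02-16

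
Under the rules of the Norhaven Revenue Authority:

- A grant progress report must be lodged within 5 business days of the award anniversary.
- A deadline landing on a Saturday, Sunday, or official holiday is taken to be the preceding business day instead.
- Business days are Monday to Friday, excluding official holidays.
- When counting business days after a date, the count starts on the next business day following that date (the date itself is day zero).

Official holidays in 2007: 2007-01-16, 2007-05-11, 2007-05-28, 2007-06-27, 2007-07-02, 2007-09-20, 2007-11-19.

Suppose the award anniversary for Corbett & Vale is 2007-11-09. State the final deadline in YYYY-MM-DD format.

Starting the day after 2007-11-09 and counting 5 business days lands on 2007-11-16.
2007-11-16 falls on a Friday, which is a business day, so no adjustment is needed.
So the filing is due 2007-11-16.

2007-11-16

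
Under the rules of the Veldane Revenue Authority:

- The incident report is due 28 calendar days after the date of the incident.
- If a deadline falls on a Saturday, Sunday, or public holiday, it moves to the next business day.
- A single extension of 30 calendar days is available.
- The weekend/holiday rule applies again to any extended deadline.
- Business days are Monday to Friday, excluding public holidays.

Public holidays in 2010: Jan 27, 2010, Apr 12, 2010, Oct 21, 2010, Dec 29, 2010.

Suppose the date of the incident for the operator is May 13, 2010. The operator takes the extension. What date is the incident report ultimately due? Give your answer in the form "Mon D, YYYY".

Jul 12, 2010

Adding 28 calendar days to May 13, 2010 gives Jun 10, 2010.
Jun 10, 2010 (Thursday) is already a business day.
With the 30-day extension, Jun 10, 2010 becomes Jul 10, 2010.
Jul 10, 2010 is a Saturday; the next business day is Jul 12, 2010 (Monday).
Final deadline: Jul 12, 2010.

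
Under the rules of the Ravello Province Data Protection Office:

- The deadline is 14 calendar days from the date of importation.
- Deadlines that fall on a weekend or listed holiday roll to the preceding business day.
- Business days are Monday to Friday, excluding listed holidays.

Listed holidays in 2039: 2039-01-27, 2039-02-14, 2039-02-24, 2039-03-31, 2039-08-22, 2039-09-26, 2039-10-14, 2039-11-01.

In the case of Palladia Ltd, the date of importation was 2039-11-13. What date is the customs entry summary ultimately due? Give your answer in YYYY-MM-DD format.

Adding 14 calendar days to 2039-11-13 gives 2039-11-27.
2039-11-27 is a Sunday, so it moves to the preceding business day, 2039-11-25 (Friday).
The final due date is 2039-11-25.

2039-11-25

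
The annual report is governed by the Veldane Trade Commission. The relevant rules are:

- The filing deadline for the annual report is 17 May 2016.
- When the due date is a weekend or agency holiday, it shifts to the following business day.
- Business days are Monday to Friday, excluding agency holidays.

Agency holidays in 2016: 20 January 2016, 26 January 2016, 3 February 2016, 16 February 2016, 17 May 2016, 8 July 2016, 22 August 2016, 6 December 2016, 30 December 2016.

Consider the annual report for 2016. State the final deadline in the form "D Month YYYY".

Start from the fixed due date, 17 May 2016.
Because 17 May 2016 is a listed holiday, the deadline becomes 18 May 2016 (Wednesday).
The final due date is 18 May 2016.

18 May 2016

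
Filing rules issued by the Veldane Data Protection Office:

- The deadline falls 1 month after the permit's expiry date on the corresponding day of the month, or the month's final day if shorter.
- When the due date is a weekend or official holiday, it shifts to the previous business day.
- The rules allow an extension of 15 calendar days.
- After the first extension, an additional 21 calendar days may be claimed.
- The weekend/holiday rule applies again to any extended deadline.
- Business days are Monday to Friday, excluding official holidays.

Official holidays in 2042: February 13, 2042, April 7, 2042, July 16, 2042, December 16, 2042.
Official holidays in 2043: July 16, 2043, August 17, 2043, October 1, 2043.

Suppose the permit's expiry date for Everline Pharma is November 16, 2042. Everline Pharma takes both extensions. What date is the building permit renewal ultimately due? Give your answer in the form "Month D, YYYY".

1 month after November 16, 2042, on the same day of the month, is December 16, 2042.
December 16, 2042 falls on a listed holiday. Rolling to the preceding business day gives December 15, 2042, a Monday.
The 15-calendar-day extension moves the deadline from December 15, 2042 to December 30, 2042.
December 30, 2042 (Tuesday) is already a business day.
Add the 21 calendar-day extension to December 30, 2042: January 20, 2043.
January 20, 2043 falls on a Tuesday, which is a business day, so no adjustment is needed.
Final deadline: January 20, 2043.

January 20, 2043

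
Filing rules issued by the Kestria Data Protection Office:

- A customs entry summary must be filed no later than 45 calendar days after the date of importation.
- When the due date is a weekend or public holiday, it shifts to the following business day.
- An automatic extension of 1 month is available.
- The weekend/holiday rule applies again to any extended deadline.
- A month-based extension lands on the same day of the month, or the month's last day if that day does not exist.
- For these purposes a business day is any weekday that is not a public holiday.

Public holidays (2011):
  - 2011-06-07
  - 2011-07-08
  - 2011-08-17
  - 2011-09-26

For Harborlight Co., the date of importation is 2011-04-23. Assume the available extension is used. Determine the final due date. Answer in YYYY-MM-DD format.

Trigger date 2011-04-23 + 45 calendar days = 2011-06-07.
2011-06-07 is a listed holiday, so it moves to the next business day, 2011-06-08 (Wednesday).
Applying the 1 month extension: 1 month after 2011-06-08 is 2011-07-08.
2011-07-08 is a listed holiday; the next business day is 2011-07-11 (Monday).
Final deadline: 2011-07-11.

2011-07-11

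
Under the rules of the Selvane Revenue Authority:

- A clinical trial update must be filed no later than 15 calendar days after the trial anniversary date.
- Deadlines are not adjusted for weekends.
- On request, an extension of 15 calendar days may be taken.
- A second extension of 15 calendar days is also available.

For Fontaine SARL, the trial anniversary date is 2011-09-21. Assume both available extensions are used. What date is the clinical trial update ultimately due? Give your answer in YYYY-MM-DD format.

15 calendar days after 2011-09-21 is 2011-10-06.
2011-10-06 is a Thursday; no weekend or holiday adjustment applies.
Applying the 15-calendar-day extension: 2011-10-06 + 15 days = 2011-10-21.
2011-10-21 falls on a Friday. The rules make no weekend/holiday allowance, so it remains 2011-10-21.
Applying the 15-calendar-day extension: 2011-10-21 + 15 days = 2011-11-05.
2011-11-05 falls on a Saturday. The rules make no weekend/holiday allowance, so it remains 2011-11-05.
Deadline: 2011-11-05.

2011-11-05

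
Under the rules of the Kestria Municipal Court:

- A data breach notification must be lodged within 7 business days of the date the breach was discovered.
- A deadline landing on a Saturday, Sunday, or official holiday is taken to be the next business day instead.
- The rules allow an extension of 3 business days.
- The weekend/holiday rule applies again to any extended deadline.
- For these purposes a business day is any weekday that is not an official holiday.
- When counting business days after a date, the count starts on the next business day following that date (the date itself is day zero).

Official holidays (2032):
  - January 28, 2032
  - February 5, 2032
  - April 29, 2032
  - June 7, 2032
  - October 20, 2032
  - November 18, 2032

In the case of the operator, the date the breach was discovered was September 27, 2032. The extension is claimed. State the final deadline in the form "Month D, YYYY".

October 11, 2032

7 business days after September 27, 2032, excluding weekends and holidays, is October 6, 2032.
October 6, 2032 falls on a Wednesday, which is a business day, so no adjustment is needed.
The 3-business-day extension runs from October 6, 2032 to October 11, 2032.
October 11, 2032 (Monday) is already a business day.
The final due date is October 11, 2032.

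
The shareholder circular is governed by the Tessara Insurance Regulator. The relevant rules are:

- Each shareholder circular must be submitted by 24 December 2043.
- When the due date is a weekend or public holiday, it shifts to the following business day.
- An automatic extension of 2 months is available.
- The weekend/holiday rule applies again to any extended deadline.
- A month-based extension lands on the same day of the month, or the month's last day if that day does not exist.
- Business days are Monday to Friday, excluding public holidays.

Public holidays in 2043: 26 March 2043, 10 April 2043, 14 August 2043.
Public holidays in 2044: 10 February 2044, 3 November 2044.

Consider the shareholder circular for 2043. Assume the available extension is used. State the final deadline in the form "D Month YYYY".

24 February 2044

Start from the fixed due date, 24 December 2043.
24 December 2043 is a Thursday and not a listed holiday, so it stands.
Add 2 months to 24 December 2043: 24 February 2044.
24 February 2044 (Wednesday) is already a business day.
So the filing is due 24 February 2044.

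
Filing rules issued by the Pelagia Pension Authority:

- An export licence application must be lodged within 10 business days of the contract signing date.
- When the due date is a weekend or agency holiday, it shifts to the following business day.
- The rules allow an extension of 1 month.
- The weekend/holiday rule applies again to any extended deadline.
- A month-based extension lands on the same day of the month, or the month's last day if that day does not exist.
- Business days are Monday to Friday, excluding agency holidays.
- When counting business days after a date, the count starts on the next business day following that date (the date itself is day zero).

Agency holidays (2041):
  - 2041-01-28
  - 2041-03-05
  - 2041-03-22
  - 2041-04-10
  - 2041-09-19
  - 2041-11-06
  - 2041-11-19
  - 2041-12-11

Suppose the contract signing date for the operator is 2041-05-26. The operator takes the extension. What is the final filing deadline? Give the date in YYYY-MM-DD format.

Starting the day after 2041-05-26 and counting 10 business days lands on 2041-06-07.
2041-06-07 is a Friday and not a listed holiday, so it stands.
Add 1 month to 2041-06-07: 2041-07-07.
2041-07-07 is a Sunday, so it moves to the next business day, 2041-07-08 (Monday).
So the filing is due 2041-07-08.

2041-07-08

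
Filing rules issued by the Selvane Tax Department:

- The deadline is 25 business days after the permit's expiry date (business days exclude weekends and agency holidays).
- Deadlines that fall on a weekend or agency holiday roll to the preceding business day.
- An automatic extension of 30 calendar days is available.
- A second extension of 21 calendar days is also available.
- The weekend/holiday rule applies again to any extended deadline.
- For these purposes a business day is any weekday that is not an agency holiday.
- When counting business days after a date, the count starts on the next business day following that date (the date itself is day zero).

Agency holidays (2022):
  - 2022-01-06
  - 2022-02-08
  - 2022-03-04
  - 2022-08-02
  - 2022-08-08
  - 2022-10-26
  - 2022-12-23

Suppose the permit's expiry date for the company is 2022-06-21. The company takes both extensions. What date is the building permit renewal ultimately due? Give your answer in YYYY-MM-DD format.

2022-09-15

25 business days after 2022-06-21, excluding weekends and holidays, is 2022-07-26.
2022-07-26 is a Tuesday and not a listed holiday, so it stands.
With the 30-day extension, 2022-07-26 becomes 2022-08-25.
2022-08-25 is a Thursday and not a listed holiday, so it stands.
The 21-calendar-day extension moves the deadline from 2022-08-25 to 2022-09-15.
2022-09-15 falls on a Thursday, which is a business day, so no adjustment is needed.
So the filing is due 2022-09-15.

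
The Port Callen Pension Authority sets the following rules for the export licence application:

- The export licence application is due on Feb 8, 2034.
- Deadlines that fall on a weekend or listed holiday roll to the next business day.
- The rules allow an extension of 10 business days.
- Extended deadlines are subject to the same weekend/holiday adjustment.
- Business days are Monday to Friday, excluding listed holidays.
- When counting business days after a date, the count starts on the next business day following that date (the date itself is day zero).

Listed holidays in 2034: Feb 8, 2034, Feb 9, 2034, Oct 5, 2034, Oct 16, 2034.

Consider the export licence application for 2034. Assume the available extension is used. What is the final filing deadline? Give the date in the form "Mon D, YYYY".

The statutory due date is Feb 8, 2034.
Feb 8, 2034 is a listed holiday, so it moves to the next business day, Feb 10, 2034 (Friday).
Counting 10 further business days from Feb 10, 2034 reaches Feb 24, 2034.
Feb 24, 2034 falls on a Friday, which is a business day, so no adjustment is needed.
Final deadline: Feb 24, 2034.

Feb 24, 2034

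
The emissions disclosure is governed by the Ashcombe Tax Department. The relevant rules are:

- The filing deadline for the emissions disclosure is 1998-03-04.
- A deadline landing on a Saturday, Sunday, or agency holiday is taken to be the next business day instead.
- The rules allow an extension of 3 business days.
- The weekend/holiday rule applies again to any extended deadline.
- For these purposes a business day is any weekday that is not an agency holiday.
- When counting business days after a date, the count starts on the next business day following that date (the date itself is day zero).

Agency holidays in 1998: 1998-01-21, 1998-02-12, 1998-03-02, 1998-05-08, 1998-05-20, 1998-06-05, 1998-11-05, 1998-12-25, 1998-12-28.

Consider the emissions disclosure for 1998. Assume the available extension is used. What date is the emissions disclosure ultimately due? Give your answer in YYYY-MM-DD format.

1998-03-09

The statutory due date is 1998-03-04.
Since 1998-03-04 is a Wednesday and not a holiday, the date is unchanged.
The 3-business-day extension runs from 1998-03-04 to 1998-03-09.
1998-03-09 is a Monday and not a listed holiday, so it stands.
The final due date is 1998-03-09.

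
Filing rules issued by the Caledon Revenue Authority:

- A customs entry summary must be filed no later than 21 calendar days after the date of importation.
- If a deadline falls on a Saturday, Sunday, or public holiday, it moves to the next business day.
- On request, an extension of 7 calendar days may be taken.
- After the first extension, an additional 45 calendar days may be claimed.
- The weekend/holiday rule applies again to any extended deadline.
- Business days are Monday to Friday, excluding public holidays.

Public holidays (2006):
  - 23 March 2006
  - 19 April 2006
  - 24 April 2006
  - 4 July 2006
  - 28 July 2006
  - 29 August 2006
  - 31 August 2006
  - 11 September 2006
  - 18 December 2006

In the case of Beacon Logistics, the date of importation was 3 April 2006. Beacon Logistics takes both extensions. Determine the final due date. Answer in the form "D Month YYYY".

From 3 April 2006, 21 calendar days later is 24 April 2006.
24 April 2006 falls on a listed holiday. Rolling to the next business day gives 25 April 2006, a Tuesday.
Add the 7 calendar-day extension to 25 April 2006: 2 May 2006.
2 May 2006 is a Tuesday and not a listed holiday, so it stands.
Applying the 45-calendar-day extension: 2 May 2006 + 45 days = 16 June 2006.
16 June 2006 falls on a Friday, which is a business day, so no adjustment is needed.
Final deadline: 16 June 2006.

16 June 2006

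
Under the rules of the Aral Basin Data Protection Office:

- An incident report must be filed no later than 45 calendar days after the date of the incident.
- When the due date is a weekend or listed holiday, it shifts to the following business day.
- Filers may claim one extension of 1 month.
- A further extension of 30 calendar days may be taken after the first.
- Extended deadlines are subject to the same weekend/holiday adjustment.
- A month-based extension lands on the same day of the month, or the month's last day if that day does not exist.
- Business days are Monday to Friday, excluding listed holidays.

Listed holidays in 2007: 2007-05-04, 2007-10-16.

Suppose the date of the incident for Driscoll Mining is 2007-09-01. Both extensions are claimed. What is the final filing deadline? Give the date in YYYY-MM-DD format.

2007-12-19

From 2007-09-01, 45 calendar days later is 2007-10-16.
2007-10-16 falls on a listed holiday. Rolling to the next business day gives 2007-10-17, a Wednesday.
Add 1 month to 2007-10-17: 2007-11-17.
Because 2007-11-17 is a Saturday, the deadline becomes 2007-11-19 (Monday).
Applying the 30-calendar-day extension: 2007-11-19 + 30 days = 2007-12-19.
Since 2007-12-19 is a Wednesday and not a holiday, the date is unchanged.
The final due date is 2007-12-19.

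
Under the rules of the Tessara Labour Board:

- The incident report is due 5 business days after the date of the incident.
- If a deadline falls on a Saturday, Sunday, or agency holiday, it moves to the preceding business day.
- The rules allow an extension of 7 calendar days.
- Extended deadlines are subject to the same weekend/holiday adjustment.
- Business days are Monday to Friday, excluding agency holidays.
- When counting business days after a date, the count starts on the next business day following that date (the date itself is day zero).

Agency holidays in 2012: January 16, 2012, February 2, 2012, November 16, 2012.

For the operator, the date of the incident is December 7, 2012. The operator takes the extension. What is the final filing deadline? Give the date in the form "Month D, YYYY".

Counting 5 business days after December 7, 2012 (skipping weekends and listed holidays) reaches December 14, 2012.
December 14, 2012 (Friday) is already a business day.
The 7-calendar-day extension moves the deadline from December 14, 2012 to December 21, 2012.
December 21, 2012 falls on a Friday, which is a business day, so no adjustment is needed.
So the filing is due December 21, 2012.

December 21, 2012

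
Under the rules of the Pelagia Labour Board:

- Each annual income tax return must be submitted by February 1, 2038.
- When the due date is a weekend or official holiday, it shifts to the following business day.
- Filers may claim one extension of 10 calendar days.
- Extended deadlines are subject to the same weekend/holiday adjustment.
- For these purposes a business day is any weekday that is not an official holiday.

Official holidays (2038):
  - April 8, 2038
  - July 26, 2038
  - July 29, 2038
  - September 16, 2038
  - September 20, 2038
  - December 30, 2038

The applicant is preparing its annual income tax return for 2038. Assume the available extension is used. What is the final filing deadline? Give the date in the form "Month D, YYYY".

Start from the fixed due date, February 1, 2038.
Since February 1, 2038 is a Monday and not a holiday, the date is unchanged.
With the 10-day extension, February 1, 2038 becomes February 11, 2038.
February 11, 2038 falls on a Thursday, which is a business day, so no adjustment is needed.
So the filing is due February 11, 2038.

February 11, 2038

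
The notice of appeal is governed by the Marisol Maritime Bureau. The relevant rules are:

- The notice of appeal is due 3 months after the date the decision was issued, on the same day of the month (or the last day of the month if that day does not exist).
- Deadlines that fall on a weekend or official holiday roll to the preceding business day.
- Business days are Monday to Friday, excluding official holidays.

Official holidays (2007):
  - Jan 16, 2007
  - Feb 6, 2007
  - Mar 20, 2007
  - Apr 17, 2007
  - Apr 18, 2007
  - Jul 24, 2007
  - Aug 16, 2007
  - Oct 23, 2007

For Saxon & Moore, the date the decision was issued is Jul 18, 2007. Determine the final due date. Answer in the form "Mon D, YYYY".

3 months after Jul 18, 2007, on the same day of the month, is Oct 18, 2007.
Since Oct 18, 2007 is a Thursday and not a holiday, the date is unchanged.
The final due date is Oct 18, 2007.

Oct 18, 2007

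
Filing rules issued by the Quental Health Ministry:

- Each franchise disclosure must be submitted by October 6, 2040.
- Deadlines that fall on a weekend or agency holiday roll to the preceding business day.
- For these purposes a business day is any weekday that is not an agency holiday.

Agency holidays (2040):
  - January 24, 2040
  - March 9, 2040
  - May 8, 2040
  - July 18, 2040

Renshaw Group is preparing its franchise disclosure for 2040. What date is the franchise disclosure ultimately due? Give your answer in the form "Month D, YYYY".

Start from the fixed due date, October 6, 2040.
October 6, 2040 is a Saturday; the preceding business day is October 5, 2040 (Friday).
So the filing is due October 5, 2040.

October 5, 2040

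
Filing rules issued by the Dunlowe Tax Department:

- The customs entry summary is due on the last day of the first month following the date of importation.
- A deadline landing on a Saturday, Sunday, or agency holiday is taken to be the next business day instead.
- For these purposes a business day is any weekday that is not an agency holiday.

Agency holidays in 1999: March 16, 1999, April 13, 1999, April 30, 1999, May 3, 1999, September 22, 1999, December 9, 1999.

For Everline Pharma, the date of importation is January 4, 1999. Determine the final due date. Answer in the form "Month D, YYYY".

The first month after January 4, 1999 is February 1999, whose last day is February 28, 1999.
Because February 28, 1999 is a Sunday, the deadline becomes March 1, 1999 (Monday).
Deadline: March 1, 1999.

March 1, 1999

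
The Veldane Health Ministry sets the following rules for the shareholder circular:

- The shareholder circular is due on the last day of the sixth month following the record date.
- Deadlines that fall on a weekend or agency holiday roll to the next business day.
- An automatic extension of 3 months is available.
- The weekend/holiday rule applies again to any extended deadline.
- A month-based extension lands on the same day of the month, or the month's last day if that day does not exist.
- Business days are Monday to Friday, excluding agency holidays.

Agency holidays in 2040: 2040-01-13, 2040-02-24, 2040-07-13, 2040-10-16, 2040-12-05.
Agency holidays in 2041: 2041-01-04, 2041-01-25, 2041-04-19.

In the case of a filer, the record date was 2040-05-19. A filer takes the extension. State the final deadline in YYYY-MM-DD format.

The sixth month after 2040-05-19 is November 2040, whose last day is 2040-11-30.
Since 2040-11-30 is a Friday and not a holiday, the date is unchanged.
Add 3 months to 2040-11-30: 2041-02-28 (day 30 does not exist in February, so the month's last day is used).
2041-02-28 (Thursday) is already a business day.
Final deadline: 2041-02-28.

2041-02-28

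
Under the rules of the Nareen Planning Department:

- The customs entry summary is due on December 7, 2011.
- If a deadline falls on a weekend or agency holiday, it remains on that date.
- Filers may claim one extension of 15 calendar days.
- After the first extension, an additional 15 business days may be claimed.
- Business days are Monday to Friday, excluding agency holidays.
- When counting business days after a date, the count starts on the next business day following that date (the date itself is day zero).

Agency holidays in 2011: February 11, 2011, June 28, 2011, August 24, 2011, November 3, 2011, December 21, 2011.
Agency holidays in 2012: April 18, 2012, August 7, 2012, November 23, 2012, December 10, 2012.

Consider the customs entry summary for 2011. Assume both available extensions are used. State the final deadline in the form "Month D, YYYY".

The statutory due date is December 7, 2011.
December 7, 2011 is a Wednesday; no weekend or holiday adjustment applies.
Applying the 15-calendar-day extension: December 7, 2011 + 15 days = December 22, 2011.
December 22, 2011 is a Thursday; no weekend or holiday adjustment applies.
Applying the 15-business-day extension: 15 business days after December 22, 2011 is January 12, 2012.
No adjustment is made for weekends or holidays, so January 12, 2012 stands.
So the filing is due January 12, 2012.

January 12, 2012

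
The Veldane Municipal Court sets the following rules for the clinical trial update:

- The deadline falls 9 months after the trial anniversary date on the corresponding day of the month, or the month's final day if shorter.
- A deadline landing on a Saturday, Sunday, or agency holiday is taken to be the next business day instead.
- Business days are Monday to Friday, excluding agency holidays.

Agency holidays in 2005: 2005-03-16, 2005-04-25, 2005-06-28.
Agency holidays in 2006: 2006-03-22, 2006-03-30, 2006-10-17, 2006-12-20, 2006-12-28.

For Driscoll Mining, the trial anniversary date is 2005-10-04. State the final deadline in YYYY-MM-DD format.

2006-07-04

Moving 9 months forward from 2005-10-04 on the corresponding day gives 2006-07-04.
2006-07-04 (Tuesday) is already a business day.
The final due date is 2006-07-04.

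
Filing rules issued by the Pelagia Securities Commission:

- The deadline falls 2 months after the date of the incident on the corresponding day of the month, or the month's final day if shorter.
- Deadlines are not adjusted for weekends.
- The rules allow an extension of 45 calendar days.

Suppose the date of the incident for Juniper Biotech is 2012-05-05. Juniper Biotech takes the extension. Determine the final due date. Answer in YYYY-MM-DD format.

2 months after 2012-05-05, on the same day of the month, is 2012-07-05.
No adjustment is made for weekends or holidays, so 2012-07-05 stands.
The 45-calendar-day extension moves the deadline from 2012-07-05 to 2012-08-19.
No adjustment is made for weekends or holidays, so 2012-08-19 stands.
Deadline: 2012-08-19.

2012-08-19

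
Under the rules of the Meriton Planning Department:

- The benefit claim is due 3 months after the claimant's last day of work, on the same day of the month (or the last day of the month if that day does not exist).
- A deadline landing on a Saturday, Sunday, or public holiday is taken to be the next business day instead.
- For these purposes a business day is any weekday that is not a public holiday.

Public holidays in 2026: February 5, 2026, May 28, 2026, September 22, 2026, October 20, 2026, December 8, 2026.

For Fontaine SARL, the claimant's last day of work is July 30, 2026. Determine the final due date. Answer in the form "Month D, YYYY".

Moving 3 months forward from July 30, 2026 on the corresponding day gives October 30, 2026.
October 30, 2026 is a Friday and not a listed holiday, so it stands.
Deadline: October 30, 2026.

October 30, 2026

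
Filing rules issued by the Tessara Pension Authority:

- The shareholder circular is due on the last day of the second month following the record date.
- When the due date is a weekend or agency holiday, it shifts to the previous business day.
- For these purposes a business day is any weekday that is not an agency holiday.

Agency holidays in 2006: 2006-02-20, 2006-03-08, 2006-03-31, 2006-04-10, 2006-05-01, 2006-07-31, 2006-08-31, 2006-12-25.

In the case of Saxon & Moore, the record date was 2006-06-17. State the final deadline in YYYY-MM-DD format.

2006-08-30

The second month after 2006-06-17 is August 2006, whose last day is 2006-08-31.
2006-08-31 is a listed holiday, so it moves to the preceding business day, 2006-08-30 (Wednesday).
Deadline: 2006-08-30.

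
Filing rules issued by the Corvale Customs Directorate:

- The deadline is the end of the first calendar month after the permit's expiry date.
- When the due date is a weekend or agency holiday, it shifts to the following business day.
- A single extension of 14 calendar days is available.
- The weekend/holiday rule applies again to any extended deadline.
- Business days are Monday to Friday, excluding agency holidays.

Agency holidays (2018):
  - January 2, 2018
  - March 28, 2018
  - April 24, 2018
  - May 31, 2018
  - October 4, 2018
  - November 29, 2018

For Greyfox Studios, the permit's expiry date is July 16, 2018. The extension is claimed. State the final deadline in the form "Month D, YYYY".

1 month after July 16, 2018 falls in August 2018; the last day of that month is August 31, 2018.
August 31, 2018 (Friday) is already a business day.
Applying the 14-calendar-day extension: August 31, 2018 + 14 days = September 14, 2018.
September 14, 2018 falls on a Friday, which is a business day, so no adjustment is needed.
The final due date is September 14, 2018.

September 14, 2018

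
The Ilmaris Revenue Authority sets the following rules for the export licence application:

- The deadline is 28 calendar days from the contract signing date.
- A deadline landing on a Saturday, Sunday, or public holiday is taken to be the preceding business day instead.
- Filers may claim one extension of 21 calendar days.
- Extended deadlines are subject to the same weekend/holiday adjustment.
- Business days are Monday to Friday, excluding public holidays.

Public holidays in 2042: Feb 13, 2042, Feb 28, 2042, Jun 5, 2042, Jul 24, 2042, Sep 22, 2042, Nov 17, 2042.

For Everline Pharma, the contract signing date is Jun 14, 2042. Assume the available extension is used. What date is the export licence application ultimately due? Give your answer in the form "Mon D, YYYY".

Adding 28 calendar days to Jun 14, 2042 gives Jul 12, 2042.
Jul 12, 2042 falls on a Saturday. Rolling to the preceding business day gives Jul 11, 2042, a Friday.
The 21-calendar-day extension moves the deadline from Jul 11, 2042 to Aug 1, 2042.
Aug 1, 2042 is a Friday and not a listed holiday, so it stands.
So the filing is due Aug 1, 2042.

Aug 1, 2042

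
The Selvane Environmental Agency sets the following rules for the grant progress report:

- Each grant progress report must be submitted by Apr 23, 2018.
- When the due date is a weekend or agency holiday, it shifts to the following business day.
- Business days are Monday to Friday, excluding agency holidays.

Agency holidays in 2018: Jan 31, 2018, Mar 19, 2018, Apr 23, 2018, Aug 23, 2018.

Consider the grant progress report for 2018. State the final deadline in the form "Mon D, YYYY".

The statutory due date is Apr 23, 2018.
Apr 23, 2018 falls on a listed holiday. Rolling to the next business day gives Apr 24, 2018, a Tuesday.
Final deadline: Apr 24, 2018.

Apr 24, 2018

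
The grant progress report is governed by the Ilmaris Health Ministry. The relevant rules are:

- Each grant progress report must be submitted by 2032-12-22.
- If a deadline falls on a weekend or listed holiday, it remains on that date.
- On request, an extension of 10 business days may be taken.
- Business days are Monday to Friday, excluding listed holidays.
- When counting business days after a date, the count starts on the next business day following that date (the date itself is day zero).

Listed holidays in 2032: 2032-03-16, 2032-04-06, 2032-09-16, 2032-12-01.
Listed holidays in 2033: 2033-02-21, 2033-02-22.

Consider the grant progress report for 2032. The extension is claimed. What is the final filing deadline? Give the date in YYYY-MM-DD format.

Start from the fixed due date, 2032-12-22.
2032-12-22 falls on a Wednesday. The rules make no weekend/holiday allowance, so it remains 2032-12-22.
Applying the 10-business-day extension: 10 business days after 2032-12-22 is 2033-01-05.
No adjustment is made for weekends or holidays, so 2033-01-05 stands.
Final deadline: 2033-01-05.

2033-01-05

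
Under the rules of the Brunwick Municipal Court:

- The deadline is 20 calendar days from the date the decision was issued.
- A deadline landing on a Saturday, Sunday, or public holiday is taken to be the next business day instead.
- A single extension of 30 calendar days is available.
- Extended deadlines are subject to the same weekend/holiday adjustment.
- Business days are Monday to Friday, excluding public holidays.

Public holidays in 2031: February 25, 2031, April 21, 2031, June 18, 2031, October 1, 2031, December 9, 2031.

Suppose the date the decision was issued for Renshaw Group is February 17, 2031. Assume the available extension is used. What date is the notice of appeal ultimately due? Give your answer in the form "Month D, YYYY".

April 9, 2031

From February 17, 2031, 20 calendar days later is March 9, 2031.
March 9, 2031 falls on a Sunday. Rolling to the next business day gives March 10, 2031, a Monday.
With the 30-day extension, March 10, 2031 becomes April 9, 2031.
April 9, 2031 is a Wednesday and not a listed holiday, so it stands.
Final deadline: April 9, 2031.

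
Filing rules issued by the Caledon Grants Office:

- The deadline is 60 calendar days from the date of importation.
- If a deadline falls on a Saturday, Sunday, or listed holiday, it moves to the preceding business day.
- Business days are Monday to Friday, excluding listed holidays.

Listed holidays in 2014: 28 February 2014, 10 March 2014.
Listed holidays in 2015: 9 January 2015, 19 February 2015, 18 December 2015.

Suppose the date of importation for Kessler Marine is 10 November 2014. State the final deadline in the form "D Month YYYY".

Adding 60 calendar days to 10 November 2014 gives 9 January 2015.
9 January 2015 falls on a listed holiday. Rolling to the preceding business day gives 8 January 2015, a Thursday.
So the filing is due 8 January 2015.

8 January 2015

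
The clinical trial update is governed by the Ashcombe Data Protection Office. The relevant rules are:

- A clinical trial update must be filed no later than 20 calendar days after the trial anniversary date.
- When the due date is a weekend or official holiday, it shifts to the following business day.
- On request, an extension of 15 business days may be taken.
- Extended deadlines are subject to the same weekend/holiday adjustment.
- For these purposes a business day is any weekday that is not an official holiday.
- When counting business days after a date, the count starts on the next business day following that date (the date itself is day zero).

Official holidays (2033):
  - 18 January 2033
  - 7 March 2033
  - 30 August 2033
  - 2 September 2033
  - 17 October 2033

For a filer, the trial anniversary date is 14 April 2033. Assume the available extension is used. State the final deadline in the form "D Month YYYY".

25 May 2033

From 14 April 2033, 20 calendar days later is 4 May 2033.
4 May 2033 is a Wednesday and not a listed holiday, so it stands.
Applying the 15-business-day extension: 15 business days after 4 May 2033 is 25 May 2033.
Since 25 May 2033 is a Wednesday and not a holiday, the date is unchanged.
The final due date is 25 May 2033.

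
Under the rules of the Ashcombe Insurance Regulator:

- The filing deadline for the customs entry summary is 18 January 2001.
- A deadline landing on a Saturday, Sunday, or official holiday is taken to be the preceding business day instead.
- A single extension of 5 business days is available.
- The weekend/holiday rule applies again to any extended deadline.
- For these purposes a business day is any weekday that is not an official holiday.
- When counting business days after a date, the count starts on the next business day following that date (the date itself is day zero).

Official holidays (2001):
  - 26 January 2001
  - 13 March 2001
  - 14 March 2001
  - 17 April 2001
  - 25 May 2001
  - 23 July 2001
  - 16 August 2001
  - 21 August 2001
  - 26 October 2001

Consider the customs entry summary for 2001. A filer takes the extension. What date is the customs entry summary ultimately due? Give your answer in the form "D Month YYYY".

The stated deadline is 18 January 2001.
18 January 2001 falls on a Thursday, which is a business day, so no adjustment is needed.
Counting 5 further business days from 18 January 2001 reaches 25 January 2001.
25 January 2001 is a Thursday and not a listed holiday, so it stands.
The final due date is 25 January 2001.

25 January 2001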